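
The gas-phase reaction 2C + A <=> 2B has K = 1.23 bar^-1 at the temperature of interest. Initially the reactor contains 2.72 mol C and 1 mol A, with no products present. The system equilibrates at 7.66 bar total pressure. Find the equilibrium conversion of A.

Take 1 mol A as basis and let X be its fractional conversion, so ξ = X.
Species balance: n_C = 2.72 − 2X; n_A = 1 − X; n_B = 2X.
Summing: n_T = 3.72 − X.
With p_i = (n_i/n_T)P, K = p_B^2 / (p_C^2 p_A).
Equating to 1.23 bar^-1 and solving on 0 < X < 1: X = 0.679.

X = 0.679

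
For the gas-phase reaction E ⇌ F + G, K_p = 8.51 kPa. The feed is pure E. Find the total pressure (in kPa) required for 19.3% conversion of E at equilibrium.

P = 220 kPa

Let X = conversion of E (basis 1 mol E); extent of reaction ξ = X.
Moles: n_E = 1 − X; n_F = X; n_G = X.
Total moles n_T = 1 + X.
K_p = p_F p_G / (p_E) with p_i = (n_i/n_T)·P.
At X = 0.193: the mole-fraction product g(X) = Π y_i^ν_i = 0.03869. Since K_p = g(X)·P^{1}, P = (K_p/g)^(1/1) = (8.51/0.03869)^(1/1) = 220 kPa.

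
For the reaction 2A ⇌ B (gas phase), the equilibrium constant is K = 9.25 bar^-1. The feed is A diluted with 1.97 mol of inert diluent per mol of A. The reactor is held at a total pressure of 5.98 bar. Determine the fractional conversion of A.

Take 1 mol A as basis and let X be its fractional conversion, so ξ = 0.5X.
Species balance: n_A = 1 − X; n_B = 0.5X; n_I = 1.97 (inert).
Summing: n_T = 2.97 − 0.5X.
With p_i = (n_i/n_T)P, K = p_B / (p_A^2).
Substituting and setting equal to 9.25 bar^-1 gives a polynomial in X; the root in (0,1) is X = 0.860.

X = 0.860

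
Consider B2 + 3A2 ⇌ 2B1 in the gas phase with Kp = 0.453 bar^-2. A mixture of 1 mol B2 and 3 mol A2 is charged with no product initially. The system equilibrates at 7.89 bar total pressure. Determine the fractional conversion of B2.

Let X = conversion of B2 (basis 1 mol B2); extent of reaction ξ = X.
At extent ξ: n_B2 = 1 − X; n_A2 = 3 − 3X; n_B1 = 2X.
n_T = Σnᵢ = 4 − 2X.
y_i = n_i/n_T, p_i = y_i·P. Kp = p_B1^2 / (p_B2 p_A2^3).
This yields a degree-4 equation in X; solving on (0,1), X = 0.644.

X = 0.644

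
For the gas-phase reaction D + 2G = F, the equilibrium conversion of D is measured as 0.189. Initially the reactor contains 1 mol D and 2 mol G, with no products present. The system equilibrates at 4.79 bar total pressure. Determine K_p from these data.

Let X = conversion of D (basis 1 mol D); extent of reaction ξ = X.
At extent ξ: n_D = 1 − X; n_G = 2 − 2X; n_F = X.
n_T = Σnᵢ = 3 − 2X.
At X = 0.189: n_D = 0.811, n_G = 1.62, n_F = 0.189, n_T = 2.62.
p_i = (n_i/n_T)·P. K_p = p_F / (p_D p_G^2) = 0.0265 bar^-2.

K_p = 0.0265 bar^-2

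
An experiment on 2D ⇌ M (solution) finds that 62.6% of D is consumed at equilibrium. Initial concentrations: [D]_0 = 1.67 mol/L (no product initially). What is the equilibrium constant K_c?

K_c = 1.34 L/mol

Let X = conversion of D.
Concentrations: [D] = 1.67 − 1.67X; [M] = 0.835X.
At X = 0.626: [D] = 0.625, [M] = 0.523.
K_c = [M] / ([D]^2) = 1.34 L/mol.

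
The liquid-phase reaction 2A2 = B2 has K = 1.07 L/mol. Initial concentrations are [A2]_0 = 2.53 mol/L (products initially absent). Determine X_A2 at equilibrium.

X = 0.653

Let X = conversion of A2; extent ξ = 2.53X/2 mol/L.
Concentrations: [A2] = 2.53 − 2.53X; [B2] = 1.26X.
K = [B2] / ([A2]^2).
Solving K = 1.07 for X ∈ (0,1): X = 0.653.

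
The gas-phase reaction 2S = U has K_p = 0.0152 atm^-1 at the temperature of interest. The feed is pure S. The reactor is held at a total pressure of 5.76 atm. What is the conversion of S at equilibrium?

Basis: 1 mol S initially; let X = conversion of S. Extent ξ = 0.5X.
Moles: n_S = 1 − X; n_U = 0.5X.
Total moles n_T = 1 − 0.5X.
Mole fractions y_i = n_i/n_T; K_p = p_U / (p_S^2) with p_i = y_i·P.
This yields a degree-2 equation in X; solving on (0,1), X = 0.139.

X = 0.139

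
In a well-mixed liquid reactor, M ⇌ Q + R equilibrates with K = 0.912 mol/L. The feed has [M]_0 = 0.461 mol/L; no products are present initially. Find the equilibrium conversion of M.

X = 0.730

Let X = conversion of M; extent ξ = 0.461·X mol/L.
Concentrations: [M] = 0.461 − 0.461X; [Q] = 0.461X; [R] = 0.461X.
K = [Q] [R] / ([M]).
Setting equal to 0.912 and solving for X on (0,1) gives X = 0.730.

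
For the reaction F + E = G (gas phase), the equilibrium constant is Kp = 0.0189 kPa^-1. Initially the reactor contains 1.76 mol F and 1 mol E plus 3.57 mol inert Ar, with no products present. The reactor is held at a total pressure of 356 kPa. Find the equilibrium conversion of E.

Let X = conversion of E (basis 1 mol E); extent of reaction ξ = X.
Species balance: n_F = 1.76 − X; n_E = 1 − X; n_G = X; n_I = 3.57 (inert).
Summing: n_T = 6.33 − X.
y_i = n_i/n_T, p_i = y_i·P. Kp = p_G / (p_F p_E).
Substituting and setting equal to 0.0189 kPa^-1 gives a polynomial in X; the root in (0,1) is X = 0.580.

X = 0.580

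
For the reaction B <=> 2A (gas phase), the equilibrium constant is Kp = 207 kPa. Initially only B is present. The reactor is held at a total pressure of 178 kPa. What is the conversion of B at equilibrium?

Basis: 1 mol B initially; let X = conversion of B. Extent ξ = X.
Species balance: n_B = 1 − X; n_A = 2X.
Summing: n_T = 1 + X.
Mole fractions y_i = n_i/n_T; Kp = p_A^2 / (p_B) with p_i = y_i·P.
Equating to 207 kPa and solving on 0 < X < 1: X = 0.475.

X = 0.475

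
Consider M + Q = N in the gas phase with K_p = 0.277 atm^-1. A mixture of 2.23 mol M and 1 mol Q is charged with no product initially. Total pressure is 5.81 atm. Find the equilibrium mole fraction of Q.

y_Q = 0.182

Let X = conversion of Q (basis 1 mol Q); extent of reaction ξ = X.
Species balance: n_M = 2.23 − X; n_Q = 1 − X; n_N = X.
Total moles n_T = 3.23 − X.
With p_i = (n_i/n_T)P, K_p = p_N / (p_M p_Q).
Equating to 0.277 atm^-1 and solving on 0 < X < 1: X = 0.505.
Then n_Q = 0.495, n_T = 2.73, so y_Q = 0.182.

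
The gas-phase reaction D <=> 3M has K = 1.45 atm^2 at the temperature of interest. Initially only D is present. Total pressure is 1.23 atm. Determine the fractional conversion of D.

X = 0.411

Take 1 mol D as basis and let X be its fractional conversion, so ξ = X.
Species balance: n_D = 1 − X; n_M = 3X.
n_T = Σnᵢ = 1 + 2X.
Mole fractions y_i = n_i/n_T; K = p_M^3 / (p_D) with p_i = y_i·P.
Setting this equal to 1.45 atm^2 and taking the physical root (0 < X < 1) gives X = 0.411.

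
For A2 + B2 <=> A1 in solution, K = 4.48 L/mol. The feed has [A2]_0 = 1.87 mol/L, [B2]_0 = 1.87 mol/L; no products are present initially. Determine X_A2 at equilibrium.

X = 0.709

Let X = conversion of A2; extent ξ = 1.87·X mol/L.
Concentrations: [A2] = 1.87 − 1.87X; [B2] = 1.87 − 1.87X; [A1] = 1.87X.
K = [A1] / ([A2] [B2]).
Solving K = 4.48 for X ∈ (0,1): X = 0.709.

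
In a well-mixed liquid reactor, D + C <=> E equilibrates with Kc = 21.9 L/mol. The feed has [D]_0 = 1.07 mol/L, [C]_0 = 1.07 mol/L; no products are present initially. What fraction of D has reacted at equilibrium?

X = 0.814

Let X = conversion of D; extent ξ = 1.07·X mol/L.
Concentrations: [D] = 1.07 − 1.07X; [C] = 1.07 − 1.07X; [E] = 1.07X.
Kc = [E] / ([D] [C]).
Solving Kc = 21.9 for X ∈ (0,1): X = 0.814.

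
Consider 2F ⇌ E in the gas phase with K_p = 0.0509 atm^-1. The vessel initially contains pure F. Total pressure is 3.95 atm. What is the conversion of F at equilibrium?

X = 0.256

Basis: 1 mol F initially; let X = conversion of F. Extent ξ = 0.5X.
At extent ξ: n_F = 1 − X; n_E = 0.5X.
n_T = Σnᵢ = 1 − 0.5X.
With p_i = (n_i/n_T)P, K_p = p_E / (p_F^2).
Setting this equal to 0.0509 atm^-1 and taking the physical root (0 < X < 1) gives X = 0.256.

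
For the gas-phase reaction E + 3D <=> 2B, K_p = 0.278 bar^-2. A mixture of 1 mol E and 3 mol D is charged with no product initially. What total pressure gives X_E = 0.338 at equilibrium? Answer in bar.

P = 1.87 bar

Take 1 mol E as basis and let X be its fractional conversion, so ξ = X.
Mole table: n_E = 1 − X; n_D = 3 − 3X; n_B = 2X.
n_T = Σnᵢ = 4 − 2X.
K_p = p_B^2 / (p_E p_D^3) with p_i = (n_i/n_T)·P.
At X = 0.338: the mole-fraction product g(X) = Π y_i^ν_i = 0.9737. Since K_p = g(X)·P^{-2}, P = (g/K_p)^(1/2) = (0.9737/0.278)^(1/2) = 1.87 bar.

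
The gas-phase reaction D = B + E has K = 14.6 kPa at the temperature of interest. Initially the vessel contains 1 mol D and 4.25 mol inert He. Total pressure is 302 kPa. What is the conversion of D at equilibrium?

X = 0.404

Take 1 mol D as basis and let X be its fractional conversion, so ξ = X.
At extent ξ: n_D = 1 − X; n_B = X; n_E = X; n_I = 4.25 (inert).
Summing: n_T = 5.25 + X.
y_i = n_i/n_T, p_i = y_i·P. K = p_B p_E / (p_D).
Equating to 14.6 kPa and solving on 0 < X < 1: X = 0.404.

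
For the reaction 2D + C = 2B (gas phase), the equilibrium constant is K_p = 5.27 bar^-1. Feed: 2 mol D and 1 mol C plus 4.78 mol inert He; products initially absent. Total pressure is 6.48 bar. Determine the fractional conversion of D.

X = 0.584

Basis: 2 mol D initially; let X = conversion of D. Extent ξ = X.
Species balance: n_D = 2 − 2X; n_C = 1 − X; n_B = 2X; n_I = 4.78 (inert).
Total moles n_T = 7.78 − X.
With p_i = (n_i/n_T)P, K_p = p_B^2 / (p_D^2 p_C).
Equating to 5.27 bar^-1 and solving on 0 < X < 1: X = 0.584.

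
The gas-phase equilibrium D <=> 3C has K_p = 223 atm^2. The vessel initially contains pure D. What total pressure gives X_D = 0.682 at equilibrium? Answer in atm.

P = 6.8 atm

Let X = conversion of D (basis 1 mol D); extent of reaction ξ = X.
Mole table: n_D = 1 − X; n_C = 3X.
Summing: n_T = 1 + 2X.
K_p = p_C^3 / (p_D) with p_i = (n_i/n_T)·P.
At X = 0.682: the mole-fraction product g(X) = Π y_i^ν_i = 4.819. Since K_p = g(X)·P^{2}, P = (K_p/g)^(1/2) = (223/4.819)^(1/2) = 6.8 atm.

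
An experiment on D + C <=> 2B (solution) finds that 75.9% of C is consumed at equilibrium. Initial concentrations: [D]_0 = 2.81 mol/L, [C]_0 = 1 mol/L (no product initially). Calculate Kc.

Let X = conversion of C.
Concentrations: [D] = 2.81 − 1X; [C] = 1 − 1X; [B] = 2X.
At X = 0.759: [D] = 2.05, [C] = 0.241, [B] = 1.52.
Kc = [B]^2 / ([D] [C]) = 4.66.

Kc = 4.66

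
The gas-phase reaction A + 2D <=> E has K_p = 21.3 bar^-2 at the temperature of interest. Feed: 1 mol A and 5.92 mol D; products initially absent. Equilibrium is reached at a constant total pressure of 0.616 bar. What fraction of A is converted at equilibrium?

X = 0.841

Take 1 mol A as basis and let X be its fractional conversion, so ξ = X.
Species balance: n_A = 1 − X; n_D = 5.92 − 2X; n_E = X.
Total moles n_T = 6.92 − 2X.
With p_i = (n_i/n_T)P, K_p = p_E / (p_A p_D^2).
Setting this equal to 21.3 bar^-2 and taking the physical root (0 < X < 1) gives X = 0.841.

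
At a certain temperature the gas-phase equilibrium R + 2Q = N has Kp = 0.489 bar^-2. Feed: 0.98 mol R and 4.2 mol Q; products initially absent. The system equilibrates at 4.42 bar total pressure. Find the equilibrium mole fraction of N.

y_N = 0.230

Basis: 0.98 mol R initially; let X = conversion of R. Extent ξ = 0.98X.
At extent ξ: n_R = 0.98 − 0.98X; n_Q = 4.2 − 1.96X; n_N = 0.98X.
Total moles n_T = 5.18 − 1.96X.
y_i = n_i/n_T, p_i = y_i·P. Kp = p_N / (p_R p_Q^2).
This yields a degree-3 equation in X; solving on (0,1), X = 0.833.
Then n_N = 0.817, n_T = 3.55, so y_N = 0.230.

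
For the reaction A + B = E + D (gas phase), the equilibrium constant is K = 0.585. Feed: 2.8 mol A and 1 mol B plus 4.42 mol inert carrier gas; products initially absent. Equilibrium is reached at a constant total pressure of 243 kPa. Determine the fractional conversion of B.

Let X = conversion of B (basis 1 mol B); extent of reaction ξ = X.
Species balance: n_A = 2.8 − X; n_B = 1 − X; n_E = X; n_D = X; n_I = 4.42 (inert).
Since Δν = 0, n_T = 8.22 throughout.
With p_i = (n_i/n_T)P, K = p_E p_D / (p_A p_B).
This yields a degree-2 equation in X; solving on (0,1), X = 0.656.

X = 0.656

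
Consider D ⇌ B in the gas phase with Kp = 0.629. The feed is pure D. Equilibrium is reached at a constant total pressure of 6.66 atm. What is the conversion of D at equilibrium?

Let X = conversion of D (basis 1 mol D); extent of reaction ξ = X.
Moles: n_D = 1 − X; n_B = X.
n_T stays at 1 (no change in mole number).
With p_i = (n_i/n_T)P, Kp = p_B / (p_D).
Equating to 0.629 and solving on 0 < X < 1: X = 0.386.

X = 0.386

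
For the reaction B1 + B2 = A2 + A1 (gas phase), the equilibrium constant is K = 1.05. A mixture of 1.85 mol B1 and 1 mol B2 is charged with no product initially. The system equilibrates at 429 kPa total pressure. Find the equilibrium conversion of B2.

Basis: 1 mol B2 initially; let X = conversion of B2. Extent ξ = X.
Species balance: n_B1 = 1.85 − X; n_B2 = 1 − X; n_A2 = X; n_A1 = X.
n_T stays at 2.85 (no change in mole number).
y_i = n_i/n_T, p_i = y_i·P. K = p_A2 p_A1 / (p_B1 p_B2).
Substituting and setting equal to 1.05 gives a polynomial in X; the root in (0,1) is X = 0.656.

X = 0.656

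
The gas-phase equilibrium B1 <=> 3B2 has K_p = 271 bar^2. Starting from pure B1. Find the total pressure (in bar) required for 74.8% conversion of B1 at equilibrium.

Basis: 1 mol B1 initially; let X = conversion of B1. Extent ξ = X.
Moles: n_B1 = 1 − X; n_B2 = 3X.
n_T = Σnᵢ = 1 + 2X.
K_p = p_B2^3 / (p_B1) with p_i = (n_i/n_T)·P.
At X = 0.748: the mole-fraction product g(X) = Π y_i^ν_i = 7.197. Since K_p = g(X)·P^{2}, P = (K_p/g)^(1/2) = (271/7.197)^(1/2) = 6.14 bar.

P = 6.14 bar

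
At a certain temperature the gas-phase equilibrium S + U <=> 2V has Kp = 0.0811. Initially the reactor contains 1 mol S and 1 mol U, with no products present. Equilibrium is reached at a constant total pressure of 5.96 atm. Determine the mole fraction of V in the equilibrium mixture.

y_V = 0.125

Basis: 1 mol S initially; let X = conversion of S. Extent ξ = X.
At extent ξ: n_S = 1 − X; n_U = 1 − X; n_V = 2X.
n_T stays at 2 (no change in mole number).
Mole fractions y_i = n_i/n_T; Kp = p_V^2 / (p_S p_U) with p_i = y_i·P.
Substituting and setting equal to 0.0811 gives a polynomial in X; the root in (0,1) is X = 0.125.
Then n_V = 0.249, n_T = 2, so y_V = 0.125.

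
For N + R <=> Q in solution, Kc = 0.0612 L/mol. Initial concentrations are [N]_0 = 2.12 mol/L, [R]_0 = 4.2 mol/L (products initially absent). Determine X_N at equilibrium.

X = 0.189

Let X = conversion of N; extent ξ = 2.12·X mol/L.
Concentrations: [N] = 2.12 − 2.12X; [R] = 4.2 − 2.12X; [Q] = 2.12X.
Kc = [Q] / ([N] [R]).
Solving Kc = 0.0612 for X ∈ (0,1): X = 0.189.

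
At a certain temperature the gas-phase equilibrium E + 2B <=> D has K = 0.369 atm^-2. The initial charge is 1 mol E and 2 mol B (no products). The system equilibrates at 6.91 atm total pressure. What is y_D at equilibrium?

y_D = 0.445

Basis: 1 mol E initially; let X = conversion of E. Extent ξ = X.
At extent ξ: n_E = 1 − X; n_B = 2 − 2X; n_D = X.
Total moles n_T = 3 − 2X.
y_i = n_i/n_T, p_i = y_i·P. K = p_D / (p_E p_B^2).
Substituting and setting equal to 0.369 atm^-2 gives a polynomial in X; the root in (0,1) is X = 0.707.
Then n_D = 0.707, n_T = 1.59, so y_D = 0.445.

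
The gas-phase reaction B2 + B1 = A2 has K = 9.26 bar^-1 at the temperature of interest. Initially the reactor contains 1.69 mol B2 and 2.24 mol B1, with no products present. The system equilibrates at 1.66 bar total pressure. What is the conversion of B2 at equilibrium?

Basis: 1.69 mol B2 initially; let X = conversion of B2. Extent ξ = 1.69X.
Species balance: n_B2 = 1.69 − 1.69X; n_B1 = 2.24 − 1.69X; n_A2 = 1.69X.
n_T = Σnᵢ = 3.93 − 1.69X.
y_i = n_i/n_T, p_i = y_i·P. K = p_A2 / (p_B2 p_B1).
This yields a degree-2 equation in X; solving on (0,1), X = 0.835.

X = 0.835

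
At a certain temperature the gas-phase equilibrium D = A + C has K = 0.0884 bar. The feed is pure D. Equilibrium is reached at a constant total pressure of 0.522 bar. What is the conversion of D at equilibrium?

Basis: 1 mol D initially; let X = conversion of D. Extent ξ = X.
Species balance: n_D = 1 − X; n_A = X; n_C = X.
Total moles n_T = 1 + X.
Mole fractions y_i = n_i/n_T; K = p_A p_C / (p_D) with p_i = y_i·P.
Setting this equal to 0.0884 bar and taking the physical root (0 < X < 1) gives X = 0.381.

X = 0.381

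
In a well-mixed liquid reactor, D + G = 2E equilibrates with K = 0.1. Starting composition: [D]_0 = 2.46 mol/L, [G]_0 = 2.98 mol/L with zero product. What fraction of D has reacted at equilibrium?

Let X = conversion of D; extent ξ = 2.46·X mol/L.
Concentrations: [D] = 2.46 − 2.46X; [G] = 2.98 − 2.46X; [E] = 4.92X.
K = [E]^2 / ([D] [G]).
Solving K = 0.1 for X ∈ (0,1): X = 0.150.

X = 0.150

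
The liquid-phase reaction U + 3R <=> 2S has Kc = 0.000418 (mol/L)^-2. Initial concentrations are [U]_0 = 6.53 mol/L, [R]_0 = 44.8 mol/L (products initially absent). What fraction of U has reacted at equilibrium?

Let X = conversion of U; extent ξ = 6.53·X mol/L.
Concentrations: [U] = 6.53 − 6.53X; [R] = 44.8 − 19.6X; [S] = 13.1X.
Kc = [S]^2 / ([U] [R]^3).
Setting equal to 0.000418 and solving for X on (0,1) gives X = 0.542.

X = 0.542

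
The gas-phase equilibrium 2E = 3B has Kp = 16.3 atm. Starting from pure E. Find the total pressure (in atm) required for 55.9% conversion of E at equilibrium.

Let X = conversion of E (basis 1 mol E); extent of reaction ξ = 0.5X.
Mole table: n_E = 1 − X; n_B = 1.5X.
Summing: n_T = 1 + 0.5X.
Kp = p_B^3 / (p_E^2) with p_i = (n_i/n_T)·P.
At X = 0.559: the mole-fraction product g(X) = Π y_i^ν_i = 2.369. Since Kp = g(X)·P^{1}, P = (Kp/g)^(1/1) = (16.3/2.369)^(1/1) = 6.88 atm.

P = 6.88 atm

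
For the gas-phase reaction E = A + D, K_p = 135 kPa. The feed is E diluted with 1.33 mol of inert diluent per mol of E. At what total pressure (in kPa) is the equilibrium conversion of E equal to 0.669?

Basis: 1 mol E initially; let X = conversion of E. Extent ξ = X.
At extent ξ: n_E = 1 − X; n_A = X; n_D = X; n_I = 1.33 (inert).
n_T = Σnᵢ = 2.33 + X.
K_p = p_A p_D / (p_E) with p_i = (n_i/n_T)·P.
At X = 0.669: the mole-fraction product g(X) = Π y_i^ν_i = 0.4509. Since K_p = g(X)·P^{1}, P = (K_p/g)^(1/1) = (135/0.4509)^(1/1) = 299 kPa.

P = 299 kPa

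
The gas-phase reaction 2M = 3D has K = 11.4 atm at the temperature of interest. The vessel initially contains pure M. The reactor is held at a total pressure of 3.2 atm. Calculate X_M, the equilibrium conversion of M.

X = 0.602

Let X = conversion of M (basis 1 mol M); extent of reaction ξ = 0.5X.
Mole table: n_M = 1 − X; n_D = 1.5X.
n_T = Σnᵢ = 1 + 0.5X.
With p_i = (n_i/n_T)P, K = p_D^3 / (p_M^2).
Substituting and setting equal to 11.4 atm gives a polynomial in X; the root in (0,1) is X = 0.602.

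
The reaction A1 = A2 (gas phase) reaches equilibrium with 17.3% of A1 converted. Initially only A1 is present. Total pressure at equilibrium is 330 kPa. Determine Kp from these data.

Let X = conversion of A1 (basis 1 mol A1); extent of reaction ξ = X.
Moles: n_A1 = 1 − X; n_A2 = X.
Since Δν = 0, n_T = 1 throughout.
At X = 0.173: n_A1 = 0.827, n_A2 = 0.173, n_T = 1.
p_i = (n_i/n_T)·P. Kp = p_A2 / (p_A1) = 0.209.

Kp = 0.209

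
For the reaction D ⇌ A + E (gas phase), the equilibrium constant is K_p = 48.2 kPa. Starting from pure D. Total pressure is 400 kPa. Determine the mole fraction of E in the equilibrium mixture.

Let X = conversion of D (basis 1 mol D); extent of reaction ξ = X.
Species balance: n_D = 1 − X; n_A = X; n_E = X.
n_T = Σnᵢ = 1 + X.
With p_i = (n_i/n_T)P, K_p = p_A p_E / (p_D).
Substituting and setting equal to 48.2 kPa gives a polynomial in X; the root in (0,1) is X = 0.328.
Then n_E = 0.328, n_T = 1.33, so y_E = 0.247.

y_E = 0.247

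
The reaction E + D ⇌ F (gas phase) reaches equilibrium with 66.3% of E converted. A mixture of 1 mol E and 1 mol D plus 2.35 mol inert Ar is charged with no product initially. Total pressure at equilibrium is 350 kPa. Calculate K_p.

Let X = conversion of E (basis 1 mol E); extent of reaction ξ = X.
Species balance: n_E = 1 − X; n_D = 1 − X; n_F = X; n_I = 2.35 (inert).
n_T = Σnᵢ = 4.35 − X.
At X = 0.663: n_E = 0.337, n_D = 0.337, n_F = 0.663, n_T = 3.69.
p_i = (n_i/n_T)·P. K_p = p_F / (p_E p_D) = 0.0615 kPa^-1.

K_p = 0.0615 kPa^-1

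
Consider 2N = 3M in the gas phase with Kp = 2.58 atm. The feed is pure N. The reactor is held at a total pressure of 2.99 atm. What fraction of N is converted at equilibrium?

Let X = conversion of N (basis 1 mol N); extent of reaction ξ = 0.5X.
Species balance: n_N = 1 − X; n_M = 1.5X.
Total moles n_T = 1 + 0.5X.
With p_i = (n_i/n_T)P, Kp = p_M^3 / (p_N^2).
Setting this equal to 2.58 atm and taking the physical root (0 < X < 1) gives X = 0.454.

X = 0.454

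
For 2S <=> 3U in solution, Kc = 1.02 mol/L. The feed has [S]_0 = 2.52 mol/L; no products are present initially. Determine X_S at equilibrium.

X = 0.365

Let X = conversion of S; extent ξ = 2.52X/2 mol/L.
Concentrations: [S] = 2.52 − 2.52X; [U] = 3.78X.
Kc = [U]^3 / ([S]^2).
Equating to 1.02 mol/L: the physical root is X = 0.365.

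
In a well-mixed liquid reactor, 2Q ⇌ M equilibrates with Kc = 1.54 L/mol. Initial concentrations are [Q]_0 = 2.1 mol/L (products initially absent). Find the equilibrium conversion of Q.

X = 0.677

Let X = conversion of Q; extent ξ = 2.1X/2 mol/L.
Concentrations: [Q] = 2.1 − 2.1X; [M] = 1.05X.
Kc = [M] / ([Q]^2).
Solving Kc = 1.54 for X ∈ (0,1): X = 0.677.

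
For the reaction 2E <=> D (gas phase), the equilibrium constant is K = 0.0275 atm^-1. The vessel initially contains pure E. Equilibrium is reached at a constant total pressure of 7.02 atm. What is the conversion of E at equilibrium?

Basis: 1 mol E initially; let X = conversion of E. Extent ξ = 0.5X.
Mole table: n_E = 1 − X; n_D = 0.5X.
Summing: n_T = 1 − 0.5X.
y_i = n_i/n_T, p_i = y_i·P. K = p_D / (p_E^2).
Substituting and setting equal to 0.0275 atm^-1 gives a polynomial in X; the root in (0,1) is X = 0.249.

X = 0.249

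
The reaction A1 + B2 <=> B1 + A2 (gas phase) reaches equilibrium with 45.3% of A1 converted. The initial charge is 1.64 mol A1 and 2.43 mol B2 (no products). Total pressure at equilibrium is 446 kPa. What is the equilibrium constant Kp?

Let X = conversion of A1 (basis 1.64 mol A1); extent of reaction ξ = 1.64X.
Mole table: n_A1 = 1.64 − 1.64X; n_B2 = 2.43 − 1.64X; n_B1 = 1.64X; n_A2 = 1.64X.
Since Δν = 0, n_T = 4.07 throughout.
At X = 0.453: n_A1 = 0.897, n_B2 = 1.69, n_B1 = 0.743, n_A2 = 0.743, n_T = 4.07.
p_i = (n_i/n_T)·P. Kp = p_B1 p_A2 / (p_A1 p_B2) = 0.365.

Kp = 0.365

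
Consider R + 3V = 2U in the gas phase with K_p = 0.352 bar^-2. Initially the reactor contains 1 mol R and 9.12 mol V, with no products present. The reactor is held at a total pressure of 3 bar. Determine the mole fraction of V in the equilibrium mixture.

Take 1 mol R as basis and let X be its fractional conversion, so ξ = X.
Mole table: n_R = 1 − X; n_V = 9.12 − 3X; n_U = 2X.
n_T = Σnᵢ = 10.1 − 2X.
y_i = n_i/n_T, p_i = y_i·P. K_p = p_U^2 / (p_R p_V^3).
Setting this equal to 0.352 bar^-2 and taking the physical root (0 < X < 1) gives X = 0.804.
Then n_V = 6.71, n_T = 8.51, so y_V = 0.788.

y_V = 0.788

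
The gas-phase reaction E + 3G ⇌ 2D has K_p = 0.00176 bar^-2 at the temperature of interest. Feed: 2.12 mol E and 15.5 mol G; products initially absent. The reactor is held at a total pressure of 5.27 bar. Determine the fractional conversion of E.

Take 2.12 mol E as basis and let X be its fractional conversion, so ξ = 2.12X.
Mole table: n_E = 2.12 − 2.12X; n_G = 15.5 − 6.36X; n_D = 4.24X.
Total moles n_T = 17.6 − 4.24X.
With p_i = (n_i/n_T)P, K_p = p_D^2 / (p_E p_G^3).
Substituting and setting equal to 0.00176 bar^-2 gives a polynomial in X; the root in (0,1) is X = 0.214.

X = 0.214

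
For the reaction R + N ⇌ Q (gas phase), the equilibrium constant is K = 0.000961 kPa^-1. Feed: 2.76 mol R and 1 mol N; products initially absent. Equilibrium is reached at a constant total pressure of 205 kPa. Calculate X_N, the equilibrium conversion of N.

Let X = conversion of N (basis 1 mol N); extent of reaction ξ = X.
Moles: n_R = 2.76 − X; n_N = 1 − X; n_Q = X.
Total moles n_T = 3.76 − X.
Mole fractions y_i = n_i/n_T; K = p_Q / (p_R p_N) with p_i = y_i·P.
This yields a degree-2 equation in X; solving on (0,1), X = 0.125.

X = 0.125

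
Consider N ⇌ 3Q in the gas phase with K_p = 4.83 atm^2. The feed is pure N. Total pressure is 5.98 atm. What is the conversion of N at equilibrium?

Let X = conversion of N (basis 1 mol N); extent of reaction ξ = X.
Species balance: n_N = 1 − X; n_Q = 3X.
Total moles n_T = 1 + 2X.
Mole fractions y_i = n_i/n_T; K_p = p_Q^3 / (p_N) with p_i = y_i·P.
Equating to 4.83 atm^2 and solving on 0 < X < 1: X = 0.199.

X = 0.199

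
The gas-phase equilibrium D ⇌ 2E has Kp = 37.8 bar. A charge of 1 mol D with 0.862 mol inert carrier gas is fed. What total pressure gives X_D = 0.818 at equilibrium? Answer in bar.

P = 6.89 bar

Basis: 1 mol D initially; let X = conversion of D. Extent ξ = X.
Moles: n_D = 1 − X; n_E = 2X; n_I = 0.862 (inert).
Total moles n_T = 1.86 + X.
Kp = p_E^2 / (p_D) with p_i = (n_i/n_T)·P.
At X = 0.818: the mole-fraction product g(X) = Π y_i^ν_i = 5.487. Since Kp = g(X)·P^{1}, P = (Kp/g)^(1/1) = (37.8/5.487)^(1/1) = 6.89 bar.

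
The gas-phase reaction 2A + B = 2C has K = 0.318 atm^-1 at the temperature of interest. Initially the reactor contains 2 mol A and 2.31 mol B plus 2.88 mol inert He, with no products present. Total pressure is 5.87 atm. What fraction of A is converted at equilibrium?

Let X = conversion of A (basis 2 mol A); extent of reaction ξ = X.
Species balance: n_A = 2 − 2X; n_B = 2.31 − X; n_C = 2X; n_I = 2.88 (inert).
n_T = Σnᵢ = 7.19 − X.
Mole fractions y_i = n_i/n_T; K = p_C^2 / (p_A^2 p_B) with p_i = y_i·P.
This yields a degree-3 equation in X; solving on (0,1), X = 0.419.

X = 0.419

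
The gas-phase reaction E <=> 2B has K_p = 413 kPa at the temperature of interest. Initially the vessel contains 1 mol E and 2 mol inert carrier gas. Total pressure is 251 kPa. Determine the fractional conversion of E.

Take 1 mol E as basis and let X be its fractional conversion, so ξ = X.
Moles: n_E = 1 − X; n_B = 2X; n_I = 2 (inert).
Total moles n_T = 3 + X.
Mole fractions y_i = n_i/n_T; K_p = p_B^2 / (p_E) with p_i = y_i·P.
Setting this equal to 413 kPa and taking the physical root (0 < X < 1) gives X = 0.688.

X = 0.688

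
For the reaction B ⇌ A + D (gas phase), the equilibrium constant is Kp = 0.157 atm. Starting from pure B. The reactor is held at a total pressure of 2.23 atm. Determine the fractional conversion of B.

X = 0.256

Let X = conversion of B (basis 1 mol B); extent of reaction ξ = X.
Species balance: n_B = 1 − X; n_A = X; n_D = X.
Summing: n_T = 1 + X.
y_i = n_i/n_T, p_i = y_i·P. Kp = p_A p_D / (p_B).
Equating to 0.157 atm and solving on 0 < X < 1: X = 0.256.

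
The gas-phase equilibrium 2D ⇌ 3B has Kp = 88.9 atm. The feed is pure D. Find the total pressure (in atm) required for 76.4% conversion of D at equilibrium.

Take 1 mol D as basis and let X be its fractional conversion, so ξ = 0.5X.
Species balance: n_D = 1 − X; n_B = 1.5X.
Total moles n_T = 1 + 0.5X.
Kp = p_B^3 / (p_D^2) with p_i = (n_i/n_T)·P.
At X = 0.764: the mole-fraction product g(X) = Π y_i^ν_i = 19.55. Since Kp = g(X)·P^{1}, P = (Kp/g)^(1/1) = (88.9/19.55)^(1/1) = 4.55 atm.

P = 4.55 atm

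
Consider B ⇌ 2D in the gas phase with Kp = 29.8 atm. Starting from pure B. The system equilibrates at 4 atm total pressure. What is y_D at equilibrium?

y_D = 0.893

Take 1 mol B as basis and let X be its fractional conversion, so ξ = X.
At extent ξ: n_B = 1 − X; n_D = 2X.
n_T = Σnᵢ = 1 + X.
With p_i = (n_i/n_T)P, Kp = p_D^2 / (p_B).
Equating to 29.8 atm and solving on 0 < X < 1: X = 0.807.
Then n_D = 1.61, n_T = 1.81, so y_D = 0.893.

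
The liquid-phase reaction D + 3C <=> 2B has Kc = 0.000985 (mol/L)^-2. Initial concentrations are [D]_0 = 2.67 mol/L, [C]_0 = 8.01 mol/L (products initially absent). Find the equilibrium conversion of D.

Let X = conversion of D; extent ξ = 2.67·X mol/L.
Concentrations: [D] = 2.67 − 2.67X; [C] = 8.01 − 8.01X; [B] = 5.34X.
Kc = [B]^2 / ([D] [C]^3).
This equals 0.000985 at X = 0.155 (the root in 0 < X < 1).

X = 0.155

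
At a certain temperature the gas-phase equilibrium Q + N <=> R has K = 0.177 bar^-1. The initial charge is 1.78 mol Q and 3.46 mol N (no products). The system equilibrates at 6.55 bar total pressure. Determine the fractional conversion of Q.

Take 1.78 mol Q as basis and let X be its fractional conversion, so ξ = 1.78X.
Mole table: n_Q = 1.78 − 1.78X; n_N = 3.46 − 1.78X; n_R = 1.78X.
n_T = Σnᵢ = 5.24 − 1.78X.
Mole fractions y_i = n_i/n_T; K = p_R / (p_Q p_N) with p_i = y_i·P.
Substituting and setting equal to 0.177 bar^-1 gives a polynomial in X; the root in (0,1) is X = 0.412.

X = 0.412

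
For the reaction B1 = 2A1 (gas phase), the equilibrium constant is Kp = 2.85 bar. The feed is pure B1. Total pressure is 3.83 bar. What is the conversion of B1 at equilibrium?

X = 0.396

Basis: 1 mol B1 initially; let X = conversion of B1. Extent ξ = X.
Species balance: n_B1 = 1 − X; n_A1 = 2X.
n_T = Σnᵢ = 1 + X.
Mole fractions y_i = n_i/n_T; Kp = p_A1^2 / (p_B1) with p_i = y_i·P.
Substituting and setting equal to 2.85 bar gives a polynomial in X; the root in (0,1) is X = 0.396.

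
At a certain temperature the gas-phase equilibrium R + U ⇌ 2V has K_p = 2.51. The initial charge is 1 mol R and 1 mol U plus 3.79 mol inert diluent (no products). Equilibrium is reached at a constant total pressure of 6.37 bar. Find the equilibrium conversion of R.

X = 0.442

Basis: 1 mol R initially; let X = conversion of R. Extent ξ = X.
Mole table: n_R = 1 − X; n_U = 1 − X; n_V = 2X; n_I = 3.79 (inert).
n_T stays at 5.79 (no change in mole number).
With p_i = (n_i/n_T)P, K_p = p_V^2 / (p_R p_U).
Substituting and setting equal to 2.51 gives a polynomial in X; the root in (0,1) is X = 0.442.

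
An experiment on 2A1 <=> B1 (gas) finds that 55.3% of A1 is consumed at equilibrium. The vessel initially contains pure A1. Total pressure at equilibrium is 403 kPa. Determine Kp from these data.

Basis: 1 mol A1 initially; let X = conversion of A1. Extent ξ = 0.5X.
At extent ξ: n_A1 = 1 − X; n_B1 = 0.5X.
Summing: n_T = 1 − 0.5X.
At X = 0.553: n_A1 = 0.447, n_B1 = 0.277, n_T = 0.724.
p_i = (n_i/n_T)·P. Kp = p_B1 / (p_A1^2) = 0.00248 kPa^-1.

Kp = 0.00248 kPa^-1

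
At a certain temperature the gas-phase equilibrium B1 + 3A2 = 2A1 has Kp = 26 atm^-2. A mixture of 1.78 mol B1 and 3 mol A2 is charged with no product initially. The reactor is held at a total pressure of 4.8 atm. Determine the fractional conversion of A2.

X = 0.876

Basis: 3 mol A2 initially; let X = conversion of A2. Extent ξ = X.
Mole table: n_B1 = 1.78 − X; n_A2 = 3 − 3X; n_A1 = 2X.
Summing: n_T = 4.78 − 2X.
Mole fractions y_i = n_i/n_T; Kp = p_A1^2 / (p_B1 p_A2^3) with p_i = y_i·P.
Equating to 26 atm^-2 and solving on 0 < X < 1: X = 0.876.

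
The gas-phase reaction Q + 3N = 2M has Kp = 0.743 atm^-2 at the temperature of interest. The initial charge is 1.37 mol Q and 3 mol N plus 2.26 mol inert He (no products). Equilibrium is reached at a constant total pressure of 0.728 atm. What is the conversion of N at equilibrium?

Take 3 mol N as basis and let X be its fractional conversion, so ξ = X.
Mole table: n_Q = 1.37 − X; n_N = 3 − 3X; n_M = 2X; n_I = 2.26 (inert).
n_T = Σnᵢ = 6.63 − 2X.
With p_i = (n_i/n_T)P, Kp = p_M^2 / (p_Q p_N^3).
Substituting and setting equal to 0.743 atm^-2 gives a polynomial in X; the root in (0,1) is X = 0.202.

X = 0.202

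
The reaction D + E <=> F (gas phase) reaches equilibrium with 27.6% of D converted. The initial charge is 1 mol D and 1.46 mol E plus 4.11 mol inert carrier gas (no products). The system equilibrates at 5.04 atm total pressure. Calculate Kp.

Kp = 0.402 atm^-1

Let X = conversion of D (basis 1 mol D); extent of reaction ξ = X.
At extent ξ: n_D = 1 − X; n_E = 1.46 − X; n_F = X; n_I = 4.11 (inert).
Total moles n_T = 6.57 − X.
At X = 0.276: n_D = 0.724, n_E = 1.18, n_F = 0.276, n_T = 6.29.
p_i = (n_i/n_T)·P. Kp = p_F / (p_D p_E) = 0.402 atm^-1.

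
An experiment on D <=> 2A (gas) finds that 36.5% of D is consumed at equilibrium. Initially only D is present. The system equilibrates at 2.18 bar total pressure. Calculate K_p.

K_p = 1.34 bar

Let X = conversion of D (basis 1 mol D); extent of reaction ξ = X.
At extent ξ: n_D = 1 − X; n_A = 2X.
n_T = Σnᵢ = 1 + X.
At X = 0.365: n_D = 0.635, n_A = 0.73, n_T = 1.36.
p_i = (n_i/n_T)·P. K_p = p_A^2 / (p_D) = 1.34 bar.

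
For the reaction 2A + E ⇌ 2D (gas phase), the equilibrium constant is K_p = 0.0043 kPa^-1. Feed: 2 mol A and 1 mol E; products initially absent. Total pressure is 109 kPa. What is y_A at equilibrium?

y_A = 0.539

Basis: 2 mol A initially; let X = conversion of A. Extent ξ = X.
At extent ξ: n_A = 2 − 2X; n_E = 1 − X; n_D = 2X.
Summing: n_T = 3 − X.
y_i = n_i/n_T, p_i = y_i·P. K_p = p_D^2 / (p_A^2 p_E).
Setting this equal to 0.0043 kPa^-1 and taking the physical root (0 < X < 1) gives X = 0.262.
Then n_A = 1.48, n_T = 2.74, so y_A = 0.539.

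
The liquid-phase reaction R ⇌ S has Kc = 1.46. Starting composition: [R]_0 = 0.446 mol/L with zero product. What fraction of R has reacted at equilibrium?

Let X = conversion of R; extent ξ = 0.446·X mol/L.
Concentrations: [R] = 0.446 − 0.446X; [S] = 0.446X.
Kc = [S] / ([R]).
This equals 1.46 at X = 0.593 (the root in 0 < X < 1).

X = 0.593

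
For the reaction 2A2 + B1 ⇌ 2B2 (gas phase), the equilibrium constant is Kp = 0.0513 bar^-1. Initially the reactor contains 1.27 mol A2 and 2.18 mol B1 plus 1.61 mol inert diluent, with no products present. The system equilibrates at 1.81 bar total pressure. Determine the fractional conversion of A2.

Take 1.27 mol A2 as basis and let X be its fractional conversion, so ξ = 0.635X.
Mole table: n_A2 = 1.27 − 1.27X; n_B1 = 2.18 − 0.635X; n_B2 = 1.27X; n_I = 1.61 (inert).
Total moles n_T = 5.06 − 0.635X.
Mole fractions y_i = n_i/n_T; Kp = p_B2^2 / (p_A2^2 p_B1) with p_i = y_i·P.
This yields a degree-3 equation in X; solving on (0,1), X = 0.165.

X = 0.165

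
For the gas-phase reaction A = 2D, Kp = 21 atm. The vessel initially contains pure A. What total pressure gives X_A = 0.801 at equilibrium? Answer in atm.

Basis: 1 mol A initially; let X = conversion of A. Extent ξ = X.
At extent ξ: n_A = 1 − X; n_D = 2X.
Summing: n_T = 1 + X.
Kp = p_D^2 / (p_A) with p_i = (n_i/n_T)·P.
At X = 0.801: the mole-fraction product g(X) = Π y_i^ν_i = 7.161. Since Kp = g(X)·P^{1}, P = (Kp/g)^(1/1) = (21/7.161)^(1/1) = 2.93 atm.

P = 2.93 atm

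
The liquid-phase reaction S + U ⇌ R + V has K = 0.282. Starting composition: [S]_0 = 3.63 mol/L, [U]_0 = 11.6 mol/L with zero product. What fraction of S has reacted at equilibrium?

X = 0.567

Let X = conversion of S; extent ξ = 3.63·X mol/L.
Concentrations: [S] = 3.63 − 3.63X; [U] = 11.6 − 3.63X; [R] = 3.63X; [V] = 3.63X.
K = [R] [V] / ([S] [U]).
Equating to 0.282: the physical root is X = 0.567.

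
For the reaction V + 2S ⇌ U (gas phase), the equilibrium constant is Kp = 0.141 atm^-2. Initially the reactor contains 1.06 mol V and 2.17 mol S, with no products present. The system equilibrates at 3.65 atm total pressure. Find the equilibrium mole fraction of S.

y_S = 0.565

Let X = conversion of V (basis 1.06 mol V); extent of reaction ξ = 1.06X.
Mole table: n_V = 1.06 − 1.06X; n_S = 2.17 − 2.12X; n_U = 1.06X.
Total moles n_T = 3.23 − 2.12X.
With p_i = (n_i/n_T)P, Kp = p_U / (p_V p_S^2).
Substituting and setting equal to 0.141 atm^-2 gives a polynomial in X; the root in (0,1) is X = 0.375.
Then n_S = 1.38, n_T = 2.44, so y_S = 0.565.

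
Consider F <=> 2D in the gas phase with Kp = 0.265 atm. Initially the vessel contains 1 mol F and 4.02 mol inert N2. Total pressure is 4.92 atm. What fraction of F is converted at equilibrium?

Take 1 mol F as basis and let X be its fractional conversion, so ξ = X.
Species balance: n_F = 1 − X; n_D = 2X; n_I = 4.02 (inert).
Summing: n_T = 5.02 + X.
Mole fractions y_i = n_i/n_T; Kp = p_D^2 / (p_F) with p_i = y_i·P.
Substituting and setting equal to 0.265 atm gives a polynomial in X; the root in (0,1) is X = 0.233.

X = 0.233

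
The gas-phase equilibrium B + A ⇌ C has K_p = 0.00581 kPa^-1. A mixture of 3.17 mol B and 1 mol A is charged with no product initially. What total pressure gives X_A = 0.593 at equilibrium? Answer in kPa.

P = 348 kPa

Basis: 1 mol A initially; let X = conversion of A. Extent ξ = X.
At extent ξ: n_B = 3.17 − X; n_A = 1 − X; n_C = X.
Total moles n_T = 4.17 − X.
K_p = p_C / (p_B p_A) with p_i = (n_i/n_T)·P.
At X = 0.593: the mole-fraction product g(X) = Π y_i^ν_i = 2.022. Since K_p = g(X)·P^{-1}, P = (g/K_p)^(1/1) = (2.022/0.00581)^(1/1) = 348 kPa.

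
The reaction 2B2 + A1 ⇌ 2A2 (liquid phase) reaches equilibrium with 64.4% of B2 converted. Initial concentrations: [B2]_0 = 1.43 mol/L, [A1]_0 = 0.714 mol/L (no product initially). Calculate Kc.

Kc = 12.9 L/mol

Let X = conversion of B2.
Concentrations: [B2] = 1.43 − 1.43X; [A1] = 0.714 − 0.715X; [A2] = 1.43X.
At X = 0.644: [B2] = 0.509, [A1] = 0.254, [A2] = 0.921.
Kc = [A2]^2 / ([B2]^2 [A1]) = 12.9 L/mol.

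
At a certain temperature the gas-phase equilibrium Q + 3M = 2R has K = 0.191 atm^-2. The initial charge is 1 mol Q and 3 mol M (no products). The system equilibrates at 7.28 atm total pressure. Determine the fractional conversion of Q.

Basis: 1 mol Q initially; let X = conversion of Q. Extent ξ = X.
Species balance: n_Q = 1 − X; n_M = 3 − 3X; n_R = 2X.
n_T = Σnᵢ = 4 − 2X.
With p_i = (n_i/n_T)P, K = p_R^2 / (p_Q p_M^3).
Equating to 0.191 atm^-2 and solving on 0 < X < 1: X = 0.559.

X = 0.559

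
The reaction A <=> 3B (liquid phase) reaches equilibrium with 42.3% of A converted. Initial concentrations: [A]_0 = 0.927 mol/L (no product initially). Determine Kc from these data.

Let X = conversion of A.
Concentrations: [A] = 0.927 − 0.927X; [B] = 2.78X.
At X = 0.423: [A] = 0.535, [B] = 1.18.
Kc = [B]^3 / ([A]) = 3.04 (mol/L)^2.

Kc = 3.04 (mol/L)^2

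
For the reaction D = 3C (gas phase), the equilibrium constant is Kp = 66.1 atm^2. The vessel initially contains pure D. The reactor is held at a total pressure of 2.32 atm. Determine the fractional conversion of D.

Let X = conversion of D (basis 1 mol D); extent of reaction ξ = X.
Moles: n_D = 1 − X; n_C = 3X.
n_T = Σnᵢ = 1 + 2X.
Mole fractions y_i = n_i/n_T; Kp = p_C^3 / (p_D) with p_i = y_i·P.
Substituting and setting equal to 66.1 atm^2 gives a polynomial in X; the root in (0,1) is X = 0.824.

X = 0.824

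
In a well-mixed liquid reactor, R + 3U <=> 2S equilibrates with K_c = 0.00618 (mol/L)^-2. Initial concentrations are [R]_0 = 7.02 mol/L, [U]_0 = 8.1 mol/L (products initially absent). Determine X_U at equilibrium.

Let X = conversion of U; extent ξ = 8.1X/3 mol/L.
Concentrations: [R] = 7.02 − 2.7X; [U] = 8.1 − 8.1X; [S] = 5.4X.
K_c = [S]^2 / ([R] [U]^3).
This equals 0.00618 at X = 0.390 (the root in 0 < X < 1).

X = 0.390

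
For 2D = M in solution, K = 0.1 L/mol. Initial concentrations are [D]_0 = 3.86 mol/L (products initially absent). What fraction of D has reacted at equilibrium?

Let X = conversion of D; extent ξ = 3.86X/2 mol/L.
Concentrations: [D] = 3.86 − 3.86X; [M] = 1.93X.
K = [M] / ([D]^2).
Equating to 0.1 L/mol: the physical root is X = 0.338.

X = 0.338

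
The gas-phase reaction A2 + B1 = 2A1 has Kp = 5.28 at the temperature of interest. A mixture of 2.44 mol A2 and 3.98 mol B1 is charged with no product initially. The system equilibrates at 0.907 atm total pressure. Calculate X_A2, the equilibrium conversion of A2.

X = 0.660

Let X = conversion of A2 (basis 2.44 mol A2); extent of reaction ξ = 2.44X.
At extent ξ: n_A2 = 2.44 − 2.44X; n_B1 = 3.98 − 2.44X; n_A1 = 4.88X.
Total moles n_T = 6.42 (Δν = 0, constant).
y_i = n_i/n_T, p_i = y_i·P. Kp = p_A1^2 / (p_A2 p_B1).
Setting this equal to 5.28 and taking the physical root (0 < X < 1) gives X = 0.660.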